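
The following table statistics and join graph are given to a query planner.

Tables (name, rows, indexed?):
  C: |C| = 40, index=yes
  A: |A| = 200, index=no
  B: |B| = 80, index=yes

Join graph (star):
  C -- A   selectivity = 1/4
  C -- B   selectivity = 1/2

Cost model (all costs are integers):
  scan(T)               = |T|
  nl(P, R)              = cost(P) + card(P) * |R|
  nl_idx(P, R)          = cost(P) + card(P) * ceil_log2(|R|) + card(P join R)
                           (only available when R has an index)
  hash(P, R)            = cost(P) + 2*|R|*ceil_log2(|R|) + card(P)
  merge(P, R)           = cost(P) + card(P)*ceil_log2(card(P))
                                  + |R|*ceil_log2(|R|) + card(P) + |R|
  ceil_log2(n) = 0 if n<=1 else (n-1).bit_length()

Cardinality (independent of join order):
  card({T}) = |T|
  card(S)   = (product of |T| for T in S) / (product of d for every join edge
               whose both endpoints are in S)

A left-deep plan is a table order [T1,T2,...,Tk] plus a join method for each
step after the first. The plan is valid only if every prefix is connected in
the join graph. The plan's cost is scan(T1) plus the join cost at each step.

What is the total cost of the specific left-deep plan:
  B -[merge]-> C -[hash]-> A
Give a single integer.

step 1: scan B: cost=80, card=80
step 2: join C via merge
    card(P join C) = 80*40/(2) = 1600
    cost = 80 + 80*7 + 40*6 + 80 + 40 = 1000
step 3: join A via hash
    card(P join A) = 1600*200/(4) = 80000
    cost = 1000 + 2*200*8 + 1600 = 5800

5800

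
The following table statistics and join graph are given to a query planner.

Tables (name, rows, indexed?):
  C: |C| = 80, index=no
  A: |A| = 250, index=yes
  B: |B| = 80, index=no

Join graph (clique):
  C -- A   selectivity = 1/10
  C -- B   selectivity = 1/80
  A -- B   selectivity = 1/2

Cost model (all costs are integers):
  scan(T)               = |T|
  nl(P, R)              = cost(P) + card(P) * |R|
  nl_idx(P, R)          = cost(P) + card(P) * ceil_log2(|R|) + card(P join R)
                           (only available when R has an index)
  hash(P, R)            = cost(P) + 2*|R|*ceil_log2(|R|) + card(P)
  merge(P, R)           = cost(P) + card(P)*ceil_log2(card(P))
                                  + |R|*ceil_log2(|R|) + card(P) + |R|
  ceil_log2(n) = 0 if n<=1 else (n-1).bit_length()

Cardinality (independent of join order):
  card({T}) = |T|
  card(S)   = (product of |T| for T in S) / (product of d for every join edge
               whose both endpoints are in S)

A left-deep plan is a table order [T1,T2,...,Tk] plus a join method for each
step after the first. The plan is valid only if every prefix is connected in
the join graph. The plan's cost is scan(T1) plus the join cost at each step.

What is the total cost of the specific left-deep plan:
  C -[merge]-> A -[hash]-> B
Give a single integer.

6090

step 1: scan C: cost=80, card=80
step 2: join A via merge
    card(P join A) = 80*250/(10) = 2000
    cost = 80 + 80*7 + 250*8 + 80 + 250 = 2970
step 3: join B via hash
    card(P join B) = 2000*80/(80*2) = 1000
    cost = 2970 + 2*80*7 + 2000 = 6090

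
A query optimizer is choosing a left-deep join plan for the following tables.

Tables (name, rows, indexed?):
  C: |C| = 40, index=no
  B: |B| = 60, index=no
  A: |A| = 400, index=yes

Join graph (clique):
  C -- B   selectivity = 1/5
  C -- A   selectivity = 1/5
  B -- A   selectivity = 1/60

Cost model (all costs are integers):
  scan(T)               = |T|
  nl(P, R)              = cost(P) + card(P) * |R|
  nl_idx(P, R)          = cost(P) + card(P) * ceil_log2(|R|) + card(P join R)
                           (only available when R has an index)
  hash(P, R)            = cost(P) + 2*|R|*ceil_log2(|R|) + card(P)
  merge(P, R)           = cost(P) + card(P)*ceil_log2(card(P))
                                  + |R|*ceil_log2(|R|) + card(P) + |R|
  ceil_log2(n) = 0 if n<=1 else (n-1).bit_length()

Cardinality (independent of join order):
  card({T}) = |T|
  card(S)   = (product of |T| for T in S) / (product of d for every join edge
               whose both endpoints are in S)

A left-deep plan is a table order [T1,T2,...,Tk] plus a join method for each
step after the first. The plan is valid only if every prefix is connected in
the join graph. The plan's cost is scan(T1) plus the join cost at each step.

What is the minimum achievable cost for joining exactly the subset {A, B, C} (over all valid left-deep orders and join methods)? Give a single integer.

1880

Selinger DP over subsets of {A,B,C}:
  {C}: scan cost=40, card=40
  {B}: scan cost=60, card=60
  {A}: scan cost=400, card=400
  {BC}: card=480; try (C,hash)→600, (B,merge)→740, (C,merge)→760, (B,hash)→800, (B,nl)→2440, (C,nl)→2460; best=600 via (C,hash)
  {AC}: card=3200; try (C,hash)→1280, (A,nl_idx)→3600, (A,merge)→4320, (C,merge)→4680, (A,hash)→7280, (A,nl)→16040 …(+1); best=1280 via (C,hash)
  {AB}: card=400; try (A,nl_idx)→1000, (B,hash)→1520, (A,merge)→4480, (B,merge)→4820, (A,hash)→7320, (A,nl)→24060 …(+1); best=1000 via (A,nl_idx)
  {ABC}: card=640; try (C,hash)→1880, (B,hash)→5200, (C,merge)→5280, (A,nl_idx)→5560, (A,hash)→8280, (A,merge)→9400 …(+4); best=1880 via (C,hash)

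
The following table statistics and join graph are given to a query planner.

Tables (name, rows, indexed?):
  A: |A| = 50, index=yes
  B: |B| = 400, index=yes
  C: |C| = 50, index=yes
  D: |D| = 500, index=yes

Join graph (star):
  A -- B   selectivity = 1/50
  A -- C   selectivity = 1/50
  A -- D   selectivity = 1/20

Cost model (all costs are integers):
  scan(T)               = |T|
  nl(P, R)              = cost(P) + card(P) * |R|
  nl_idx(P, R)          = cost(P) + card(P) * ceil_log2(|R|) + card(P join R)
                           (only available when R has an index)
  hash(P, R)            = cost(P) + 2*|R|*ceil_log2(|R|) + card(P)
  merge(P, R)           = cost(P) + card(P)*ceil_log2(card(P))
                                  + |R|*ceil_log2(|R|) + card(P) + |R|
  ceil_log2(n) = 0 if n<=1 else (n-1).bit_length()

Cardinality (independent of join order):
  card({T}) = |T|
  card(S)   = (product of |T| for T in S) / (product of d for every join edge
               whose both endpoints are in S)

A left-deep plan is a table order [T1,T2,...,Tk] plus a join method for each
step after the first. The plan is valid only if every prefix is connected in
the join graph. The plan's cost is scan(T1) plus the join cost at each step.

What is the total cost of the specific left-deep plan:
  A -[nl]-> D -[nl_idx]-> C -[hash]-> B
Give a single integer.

42250

step 1: scan A: cost=50, card=50
step 2: join D via nl
    card(P join D) = 50*500/(20) = 1250
    cost = 50 + 50*500 = 25050
step 3: join C via nl_idx
    card(P join C) = 1250*50/(50) = 1250
    cost = 25050 + 1250*6 + 1250 = 33800
step 4: join B via hash
    card(P join B) = 1250*400/(50) = 10000
    cost = 33800 + 2*400*9 + 1250 = 42250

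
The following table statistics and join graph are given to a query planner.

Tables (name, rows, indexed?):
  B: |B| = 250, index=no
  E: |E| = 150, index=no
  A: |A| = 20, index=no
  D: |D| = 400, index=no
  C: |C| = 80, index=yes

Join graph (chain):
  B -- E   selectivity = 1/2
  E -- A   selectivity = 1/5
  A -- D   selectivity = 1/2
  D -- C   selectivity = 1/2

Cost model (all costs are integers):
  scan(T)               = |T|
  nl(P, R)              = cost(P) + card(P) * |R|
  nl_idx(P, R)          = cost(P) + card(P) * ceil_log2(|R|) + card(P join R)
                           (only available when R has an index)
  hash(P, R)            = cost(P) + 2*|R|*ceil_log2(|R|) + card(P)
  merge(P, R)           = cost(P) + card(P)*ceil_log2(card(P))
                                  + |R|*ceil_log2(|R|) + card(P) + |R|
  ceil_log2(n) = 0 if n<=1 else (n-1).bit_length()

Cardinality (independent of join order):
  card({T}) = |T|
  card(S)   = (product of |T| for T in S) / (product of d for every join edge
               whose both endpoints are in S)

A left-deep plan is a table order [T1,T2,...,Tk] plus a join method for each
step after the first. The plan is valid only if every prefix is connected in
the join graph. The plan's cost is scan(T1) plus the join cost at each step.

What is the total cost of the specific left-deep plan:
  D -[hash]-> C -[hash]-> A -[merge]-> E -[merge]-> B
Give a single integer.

118261720

step 1: scan D: cost=400, card=400
step 2: join C via hash
    card(P join C) = 400*80/(2) = 16000
    cost = 400 + 2*80*7 + 400 = 1920
step 3: join A via hash
    card(P join A) = 16000*20/(2) = 160000
    cost = 1920 + 2*20*5 + 16000 = 18120
step 4: join E via merge
    card(P join E) = 160000*150/(5) = 4800000
    cost = 18120 + 160000*18 + 150*8 + 160000 + 150 = 3059470
step 5: join B via merge
    card(P join B) = 4800000*250/(2) = 600000000
    cost = 3059470 + 4800000*23 + 250*8 + 4800000 + 250 = 118261720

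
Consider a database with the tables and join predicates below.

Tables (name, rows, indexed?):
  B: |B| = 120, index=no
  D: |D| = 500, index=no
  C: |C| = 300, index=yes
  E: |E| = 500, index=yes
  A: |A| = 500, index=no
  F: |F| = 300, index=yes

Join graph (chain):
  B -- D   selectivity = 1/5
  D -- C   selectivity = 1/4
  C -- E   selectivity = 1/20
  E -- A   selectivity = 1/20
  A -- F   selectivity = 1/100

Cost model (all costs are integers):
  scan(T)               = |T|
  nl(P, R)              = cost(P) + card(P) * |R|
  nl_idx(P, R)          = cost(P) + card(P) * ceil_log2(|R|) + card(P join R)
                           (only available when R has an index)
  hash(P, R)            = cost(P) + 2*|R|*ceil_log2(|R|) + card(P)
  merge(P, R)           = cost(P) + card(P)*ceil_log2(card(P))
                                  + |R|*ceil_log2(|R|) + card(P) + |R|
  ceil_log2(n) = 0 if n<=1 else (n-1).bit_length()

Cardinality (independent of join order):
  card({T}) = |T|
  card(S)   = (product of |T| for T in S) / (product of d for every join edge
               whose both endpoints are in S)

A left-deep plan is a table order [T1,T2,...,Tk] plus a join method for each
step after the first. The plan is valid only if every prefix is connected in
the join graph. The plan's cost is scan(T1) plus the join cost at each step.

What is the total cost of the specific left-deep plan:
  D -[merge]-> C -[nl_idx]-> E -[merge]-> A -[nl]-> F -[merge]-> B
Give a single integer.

9020976960

step 1: scan D: cost=500, card=500
step 2: join C via merge
    card(P join C) = 500*300/(4) = 37500
    cost = 500 + 500*9 + 300*9 + 500 + 300 = 8500
step 3: join E via nl_idx
    card(P join E) = 37500*500/(20) = 937500
    cost = 8500 + 37500*9 + 937500 = 1283500
step 4: join A via merge
    card(P join A) = 937500*500/(20) = 23437500
    cost = 1283500 + 937500*20 + 500*9 + 937500 + 500 = 20976000
step 5: join F via nl
    card(P join F) = 23437500*300/(100) = 70312500
    cost = 20976000 + 23437500*300 = 7052226000
step 6: join B via merge
    card(P join B) = 70312500*120/(5) = 1687500000
    cost = 7052226000 + 70312500*27 + 120*7 + 70312500 + 120 = 9020976960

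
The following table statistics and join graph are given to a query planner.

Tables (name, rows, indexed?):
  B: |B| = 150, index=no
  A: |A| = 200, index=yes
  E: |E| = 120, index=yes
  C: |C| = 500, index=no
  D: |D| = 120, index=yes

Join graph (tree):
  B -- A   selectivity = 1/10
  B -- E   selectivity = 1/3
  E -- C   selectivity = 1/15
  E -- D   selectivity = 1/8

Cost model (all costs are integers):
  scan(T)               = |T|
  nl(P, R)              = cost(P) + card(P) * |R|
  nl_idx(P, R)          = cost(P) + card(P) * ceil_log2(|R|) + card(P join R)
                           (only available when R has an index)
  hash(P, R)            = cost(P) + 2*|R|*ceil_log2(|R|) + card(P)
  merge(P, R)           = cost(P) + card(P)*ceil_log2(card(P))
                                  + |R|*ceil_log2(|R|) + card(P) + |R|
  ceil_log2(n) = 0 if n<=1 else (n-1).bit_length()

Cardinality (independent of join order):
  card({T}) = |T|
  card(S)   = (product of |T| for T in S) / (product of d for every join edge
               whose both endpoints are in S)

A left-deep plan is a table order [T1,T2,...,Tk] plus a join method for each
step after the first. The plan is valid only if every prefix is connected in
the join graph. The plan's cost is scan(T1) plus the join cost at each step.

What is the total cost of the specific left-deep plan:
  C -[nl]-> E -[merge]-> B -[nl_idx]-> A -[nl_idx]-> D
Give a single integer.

step 1: scan C: cost=500, card=500
step 2: join E via nl
    card(P join E) = 500*120/(15) = 4000
    cost = 500 + 500*120 = 60500
step 3: join B via merge
    card(P join B) = 4000*150/(3) = 200000
    cost = 60500 + 4000*12 + 150*8 + 4000 + 150 = 113850
step 4: join A via nl_idx
    card(P join A) = 200000*200/(10) = 4000000
    cost = 113850 + 200000*8 + 4000000 = 5713850
step 5: join D via nl_idx
    card(P join D) = 4000000*120/(8) = 60000000
    cost = 5713850 + 4000000*7 + 60000000 = 93713850

93713850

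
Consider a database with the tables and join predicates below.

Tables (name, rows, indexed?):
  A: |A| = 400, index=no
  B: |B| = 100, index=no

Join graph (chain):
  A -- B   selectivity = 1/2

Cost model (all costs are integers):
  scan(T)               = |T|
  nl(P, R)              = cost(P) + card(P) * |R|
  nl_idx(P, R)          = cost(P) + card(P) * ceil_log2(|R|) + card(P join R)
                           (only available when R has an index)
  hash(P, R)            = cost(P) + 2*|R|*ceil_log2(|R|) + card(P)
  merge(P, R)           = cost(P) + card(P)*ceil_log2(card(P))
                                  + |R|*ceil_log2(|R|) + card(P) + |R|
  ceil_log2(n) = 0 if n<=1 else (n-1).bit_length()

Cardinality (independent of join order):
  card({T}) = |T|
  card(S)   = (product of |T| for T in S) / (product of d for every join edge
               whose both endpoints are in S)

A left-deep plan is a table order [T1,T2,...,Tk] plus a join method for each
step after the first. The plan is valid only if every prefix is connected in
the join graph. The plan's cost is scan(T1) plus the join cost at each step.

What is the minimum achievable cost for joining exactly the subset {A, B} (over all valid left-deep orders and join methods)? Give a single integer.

Selinger DP over subsets of {A,B}:
  {A}: scan cost=400, card=400
  {B}: scan cost=100, card=100
  {AB}: card=20000; try (B,hash)→2200, (A,merge)→4900, (B,merge)→5200, (A,hash)→7400, (A,nl)→40100, (B,nl)→40400; best=2200 via (B,hash)

2200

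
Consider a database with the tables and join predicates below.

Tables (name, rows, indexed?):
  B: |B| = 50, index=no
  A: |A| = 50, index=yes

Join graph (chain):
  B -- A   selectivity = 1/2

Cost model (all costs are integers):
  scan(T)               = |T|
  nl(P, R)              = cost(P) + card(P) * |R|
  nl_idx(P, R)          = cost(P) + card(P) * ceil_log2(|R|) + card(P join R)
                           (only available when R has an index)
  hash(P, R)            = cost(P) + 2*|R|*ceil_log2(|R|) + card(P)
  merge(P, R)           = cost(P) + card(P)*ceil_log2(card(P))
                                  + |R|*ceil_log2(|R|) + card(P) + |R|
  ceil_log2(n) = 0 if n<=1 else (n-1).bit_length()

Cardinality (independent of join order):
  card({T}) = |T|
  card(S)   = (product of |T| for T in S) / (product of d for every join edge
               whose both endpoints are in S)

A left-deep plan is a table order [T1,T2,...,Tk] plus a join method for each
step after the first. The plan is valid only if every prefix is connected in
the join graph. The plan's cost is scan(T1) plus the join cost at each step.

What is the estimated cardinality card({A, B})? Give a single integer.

1250

Tables in S: A(50), B(50)
Edges inside S: B-A(d=2)
numerator = 50 * 50 = 2500
denominator = 2 = 2
card(S) = 2500 / 2 = 1250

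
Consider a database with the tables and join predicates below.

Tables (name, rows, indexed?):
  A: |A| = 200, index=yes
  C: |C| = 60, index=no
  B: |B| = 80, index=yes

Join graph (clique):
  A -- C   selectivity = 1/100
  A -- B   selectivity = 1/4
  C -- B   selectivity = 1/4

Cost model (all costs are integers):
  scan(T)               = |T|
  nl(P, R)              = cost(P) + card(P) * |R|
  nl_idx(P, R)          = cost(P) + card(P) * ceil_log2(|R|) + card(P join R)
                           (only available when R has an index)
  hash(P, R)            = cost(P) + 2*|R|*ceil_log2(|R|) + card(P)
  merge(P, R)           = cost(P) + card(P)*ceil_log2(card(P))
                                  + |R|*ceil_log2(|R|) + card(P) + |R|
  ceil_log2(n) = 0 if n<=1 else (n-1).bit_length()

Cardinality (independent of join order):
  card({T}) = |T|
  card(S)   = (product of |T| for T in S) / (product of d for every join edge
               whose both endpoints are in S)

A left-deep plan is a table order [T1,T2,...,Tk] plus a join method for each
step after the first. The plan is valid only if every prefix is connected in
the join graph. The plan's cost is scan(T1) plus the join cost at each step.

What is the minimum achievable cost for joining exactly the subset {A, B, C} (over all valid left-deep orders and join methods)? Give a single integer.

Selinger DP over subsets of {A,B,C}:
  {A}: scan cost=200, card=200
  {C}: scan cost=60, card=60
  {B}: scan cost=80, card=80
  {AC}: card=120; try (A,nl_idx)→660, (C,hash)→1120, (A,merge)→2280, (C,merge)→2420, (A,hash)→3320, (A,nl)→12060 …(+1); best=660 via (A,nl_idx)
  {AB}: card=4000; try (B,hash)→1520, (A,merge)→2520, (B,merge)→2640, (A,hash)→3360, (A,nl_idx)→4720, (B,nl_idx)→5600 …(+2); best=1520 via (B,hash)
  {BC}: card=1200; try (C,hash)→880, (B,merge)→1120, (C,merge)→1140, (B,hash)→1240, (B,nl_idx)→1680, (B,nl)→4860 …(+1); best=880 via (C,hash)
  {ABC}: card=600; try (B,hash)→1900, (B,nl_idx)→2100, (B,merge)→2260, (A,hash)→5280, (C,hash)→6240, (B,nl)→10260 …(+5); best=1900 via (B,hash)

1900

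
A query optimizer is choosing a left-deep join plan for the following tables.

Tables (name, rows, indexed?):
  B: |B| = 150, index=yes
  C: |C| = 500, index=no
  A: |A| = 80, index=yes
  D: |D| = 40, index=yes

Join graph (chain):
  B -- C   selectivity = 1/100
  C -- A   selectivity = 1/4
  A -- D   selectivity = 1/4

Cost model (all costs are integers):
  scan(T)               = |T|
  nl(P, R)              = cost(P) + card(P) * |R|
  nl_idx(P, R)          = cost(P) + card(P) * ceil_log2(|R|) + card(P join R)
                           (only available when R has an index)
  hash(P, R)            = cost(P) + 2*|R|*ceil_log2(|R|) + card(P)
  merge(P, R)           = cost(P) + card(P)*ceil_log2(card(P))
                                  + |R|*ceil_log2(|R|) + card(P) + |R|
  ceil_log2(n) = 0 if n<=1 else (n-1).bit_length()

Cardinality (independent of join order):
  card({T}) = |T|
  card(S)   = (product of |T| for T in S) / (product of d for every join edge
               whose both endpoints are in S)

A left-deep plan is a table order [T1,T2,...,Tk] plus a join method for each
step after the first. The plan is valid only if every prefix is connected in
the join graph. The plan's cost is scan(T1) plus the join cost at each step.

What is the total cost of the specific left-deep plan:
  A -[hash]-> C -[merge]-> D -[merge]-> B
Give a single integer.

step 1: scan A: cost=80, card=80
step 2: join C via hash
    card(P join C) = 80*500/(4) = 10000
    cost = 80 + 2*500*9 + 80 = 9160
step 3: join D via merge
    card(P join D) = 10000*40/(4) = 100000
    cost = 9160 + 10000*14 + 40*6 + 10000 + 40 = 159440
step 4: join B via merge
    card(P join B) = 100000*150/(100) = 150000
    cost = 159440 + 100000*17 + 150*8 + 100000 + 150 = 1960790

1960790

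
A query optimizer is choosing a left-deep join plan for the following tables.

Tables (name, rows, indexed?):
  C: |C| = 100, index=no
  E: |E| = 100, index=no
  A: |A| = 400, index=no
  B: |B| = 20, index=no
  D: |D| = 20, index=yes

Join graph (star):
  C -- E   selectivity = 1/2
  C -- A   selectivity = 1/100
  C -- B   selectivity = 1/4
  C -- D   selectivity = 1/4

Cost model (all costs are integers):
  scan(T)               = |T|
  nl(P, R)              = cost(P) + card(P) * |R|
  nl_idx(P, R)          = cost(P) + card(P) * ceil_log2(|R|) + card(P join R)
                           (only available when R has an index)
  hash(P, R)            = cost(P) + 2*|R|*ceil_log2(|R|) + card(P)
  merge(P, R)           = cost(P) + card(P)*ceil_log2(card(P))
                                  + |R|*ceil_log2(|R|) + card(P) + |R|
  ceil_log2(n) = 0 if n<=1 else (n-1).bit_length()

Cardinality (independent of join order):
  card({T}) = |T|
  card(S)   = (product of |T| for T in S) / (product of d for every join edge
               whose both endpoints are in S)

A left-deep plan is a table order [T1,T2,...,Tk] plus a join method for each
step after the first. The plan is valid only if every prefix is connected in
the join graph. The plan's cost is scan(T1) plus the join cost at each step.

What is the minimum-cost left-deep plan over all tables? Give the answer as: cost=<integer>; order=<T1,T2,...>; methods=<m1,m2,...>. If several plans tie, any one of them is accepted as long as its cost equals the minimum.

Selinger DP (subsets sized 1..n):
  {C}: scan cost=100, card=100
  {E}: scan cost=100, card=100
  {A}: scan cost=400, card=400
  {B}: scan cost=20, card=20
  {D}: scan cost=20, card=20
  {CE}: card=5000; try (E,hash)→1600, (C,hash)→1600, (E,merge)→1700, (C,merge)→1700, (E,nl)→10100, (C,nl)→10100; best=1600 via (E,hash)
  {AC}: card=400; try (C,hash)→2200, (A,merge)→4900, (C,merge)→5200, (A,hash)→7400, (A,nl)→40100, (C,nl)→40400; best=2200 via (C,hash)
  {BC}: card=500; try (B,hash)→400, (C,merge)→940, (B,merge)→1020, (C,hash)→1440, (C,nl)→2020, (B,nl)→2100; best=400 via (B,hash)
  {CD}: card=500; try (D,hash)→400, (C,merge)→940, (D,merge)→1020, (D,nl_idx)→1100, (C,hash)→1440, (C,nl)→2020 …(+1); best=400 via (D,hash)
  {ACE}: card=20000; try (E,hash)→4000, (E,merge)→7000, (A,hash)→13800, (E,nl)→42200, (A,merge)→75600, (A,nl)→2001600; best=4000 via (E,hash)
  {BCE}: card=25000; try (E,hash)→2300, (E,merge)→6200, (B,hash)→6800, (E,nl)→50400, (B,merge)→71720, (B,nl)→101600; best=2300 via (E,hash)
  {CDE}: card=25000; try (E,hash)→2300, (E,merge)→6200, (D,hash)→6800, (E,nl)→50400, (D,nl_idx)→51600, (D,merge)→71720 …(+1); best=2300 via (E,hash)
  {ABC}: card=2000; try (B,hash)→2800, (B,merge)→6320, (A,hash)→8100, (A,merge)→9400, (B,nl)→10200, (A,nl)→200400; best=2800 via (B,hash)
  {ACD}: card=2000; try (D,hash)→2800, (D,nl_idx)→6200, (D,merge)→6320, (A,hash)→8100, (A,merge)→9400, (D,nl)→10200 …(+1); best=2800 via (D,hash)
  {BCD}: card=2500; try (D,hash)→1100, (B,hash)→1100, (D,nl_idx)→5400, (D,merge)→5520, (B,merge)→5520, (D,nl)→10400 …(+1); best=1100 via (D,hash)
  {ABCE}: card=100000; try (E,hash)→6200, (B,hash)→24200, (E,merge)→27600, (A,hash)→34500, (E,nl)→202800, (B,merge)→324120 …(+3); best=6200 via (E,hash)
  {ACDE}: card=100000; try (E,hash)→6200, (D,hash)→24200, (E,merge)→27600, (A,hash)→34500, (E,nl)→202800, (D,nl_idx)→204000 …(+4); best=6200 via (E,hash)
  {BCDE}: card=125000; try (E,hash)→5000, (D,hash)→27500, (B,hash)→27500, (E,merge)→34400, (E,nl)→251100, (D,nl_idx)→252300 …(+4); best=5000 via (E,hash)
  {ABCD}: card=10000; try (D,hash)→5000, (B,hash)→5000, (A,hash)→10800, (D,nl_idx)→22800, (D,merge)→26920, (B,merge)→26920 …(+4); best=5000 via (D,hash)
  {ABCDE}: card=500000; try (E,hash)→16400, (D,hash)→106400, (B,hash)→106400, (A,hash)→137200, (E,merge)→155800, (E,nl)→1005000 …(+7); best=16400 via (E,hash)

cost=16400; order=A,C,B,D,E; methods=hash,hash,hash,hash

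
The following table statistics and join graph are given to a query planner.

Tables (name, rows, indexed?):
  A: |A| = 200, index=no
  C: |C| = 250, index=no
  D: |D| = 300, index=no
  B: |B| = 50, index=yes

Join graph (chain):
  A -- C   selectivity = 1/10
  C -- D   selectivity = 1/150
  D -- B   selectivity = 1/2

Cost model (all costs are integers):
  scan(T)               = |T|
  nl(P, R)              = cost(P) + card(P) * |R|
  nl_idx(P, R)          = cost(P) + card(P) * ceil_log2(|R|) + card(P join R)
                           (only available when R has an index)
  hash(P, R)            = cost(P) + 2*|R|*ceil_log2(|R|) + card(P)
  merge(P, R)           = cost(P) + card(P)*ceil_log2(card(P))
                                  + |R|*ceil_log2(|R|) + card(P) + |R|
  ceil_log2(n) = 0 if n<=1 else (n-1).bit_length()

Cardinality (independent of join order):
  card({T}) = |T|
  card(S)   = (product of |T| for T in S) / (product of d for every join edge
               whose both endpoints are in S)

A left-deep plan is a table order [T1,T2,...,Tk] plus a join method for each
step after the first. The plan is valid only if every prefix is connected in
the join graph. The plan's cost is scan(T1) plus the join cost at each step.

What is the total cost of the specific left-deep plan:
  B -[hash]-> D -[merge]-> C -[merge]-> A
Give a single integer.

step 1: scan B: cost=50, card=50
step 2: join D via hash
    card(P join D) = 50*300/(2) = 7500
    cost = 50 + 2*300*9 + 50 = 5500
step 3: join C via merge
    card(P join C) = 7500*250/(150) = 12500
    cost = 5500 + 7500*13 + 250*8 + 7500 + 250 = 112750
step 4: join A via merge
    card(P join A) = 12500*200/(10) = 250000
    cost = 112750 + 12500*14 + 200*8 + 12500 + 200 = 302050

302050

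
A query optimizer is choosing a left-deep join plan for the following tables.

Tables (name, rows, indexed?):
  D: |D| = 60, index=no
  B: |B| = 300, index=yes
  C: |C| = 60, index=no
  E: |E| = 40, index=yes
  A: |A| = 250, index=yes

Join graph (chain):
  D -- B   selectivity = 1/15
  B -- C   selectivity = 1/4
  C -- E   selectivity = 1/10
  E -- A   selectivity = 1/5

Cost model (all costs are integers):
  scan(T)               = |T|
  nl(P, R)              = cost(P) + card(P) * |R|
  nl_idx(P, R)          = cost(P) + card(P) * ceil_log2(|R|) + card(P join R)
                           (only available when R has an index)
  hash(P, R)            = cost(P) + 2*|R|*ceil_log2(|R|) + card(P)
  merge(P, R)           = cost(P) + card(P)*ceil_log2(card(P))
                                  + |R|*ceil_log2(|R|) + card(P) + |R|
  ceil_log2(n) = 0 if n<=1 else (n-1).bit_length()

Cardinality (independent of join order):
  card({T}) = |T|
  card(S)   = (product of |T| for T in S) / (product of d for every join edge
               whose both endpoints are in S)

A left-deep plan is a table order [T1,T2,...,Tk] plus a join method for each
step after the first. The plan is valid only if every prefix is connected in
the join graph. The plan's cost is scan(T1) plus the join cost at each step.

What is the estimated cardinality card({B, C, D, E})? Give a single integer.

Tables in S: B(300), C(60), D(60), E(40)
Edges inside S: D-B(d=15), B-C(d=4), C-E(d=10)
numerator = 300 * 60 * 60 * 40 = 43200000
denominator = 15 * 4 * 10 = 600
card(S) = 43200000 / 600 = 72000

72000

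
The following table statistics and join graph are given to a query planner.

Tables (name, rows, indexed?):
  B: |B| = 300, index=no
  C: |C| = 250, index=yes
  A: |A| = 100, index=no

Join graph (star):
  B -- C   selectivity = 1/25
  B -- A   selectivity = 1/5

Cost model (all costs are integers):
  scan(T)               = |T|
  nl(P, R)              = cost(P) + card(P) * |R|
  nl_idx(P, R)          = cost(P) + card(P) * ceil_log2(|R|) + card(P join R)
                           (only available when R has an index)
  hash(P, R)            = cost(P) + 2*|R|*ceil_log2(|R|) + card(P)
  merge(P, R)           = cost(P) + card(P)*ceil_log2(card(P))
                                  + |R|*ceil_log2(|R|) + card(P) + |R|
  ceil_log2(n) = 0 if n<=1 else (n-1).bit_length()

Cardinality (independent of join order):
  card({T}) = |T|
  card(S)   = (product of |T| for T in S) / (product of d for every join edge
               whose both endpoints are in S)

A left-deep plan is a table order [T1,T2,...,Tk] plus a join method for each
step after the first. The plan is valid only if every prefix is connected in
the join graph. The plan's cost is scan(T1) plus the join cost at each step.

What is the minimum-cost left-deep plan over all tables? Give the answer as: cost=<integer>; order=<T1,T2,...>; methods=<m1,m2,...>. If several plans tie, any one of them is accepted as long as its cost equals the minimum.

Selinger DP (subsets sized 1..n):
  {B}: scan cost=300, card=300
  {C}: scan cost=250, card=250
  {A}: scan cost=100, card=100
  {BC}: card=3000; try (C,hash)→4600, (B,merge)→5500, (C,merge)→5550, (C,nl_idx)→5700, (B,hash)→5900, (B,nl)→75250 …(+1); best=4600 via (C,hash)
  {AB}: card=6000; try (A,hash)→2000, (B,merge)→3900, (A,merge)→4100, (B,hash)→5600, (B,nl)→30100, (A,nl)→30300; best=2000 via (A,hash)
  {ABC}: card=60000; try (A,hash)→9000, (C,hash)→12000, (A,merge)→44400, (C,merge)→88250, (C,nl_idx)→110000, (A,nl)→304600 …(+1); best=9000 via (A,hash)

cost=9000; order=B,C,A; methods=hash,hash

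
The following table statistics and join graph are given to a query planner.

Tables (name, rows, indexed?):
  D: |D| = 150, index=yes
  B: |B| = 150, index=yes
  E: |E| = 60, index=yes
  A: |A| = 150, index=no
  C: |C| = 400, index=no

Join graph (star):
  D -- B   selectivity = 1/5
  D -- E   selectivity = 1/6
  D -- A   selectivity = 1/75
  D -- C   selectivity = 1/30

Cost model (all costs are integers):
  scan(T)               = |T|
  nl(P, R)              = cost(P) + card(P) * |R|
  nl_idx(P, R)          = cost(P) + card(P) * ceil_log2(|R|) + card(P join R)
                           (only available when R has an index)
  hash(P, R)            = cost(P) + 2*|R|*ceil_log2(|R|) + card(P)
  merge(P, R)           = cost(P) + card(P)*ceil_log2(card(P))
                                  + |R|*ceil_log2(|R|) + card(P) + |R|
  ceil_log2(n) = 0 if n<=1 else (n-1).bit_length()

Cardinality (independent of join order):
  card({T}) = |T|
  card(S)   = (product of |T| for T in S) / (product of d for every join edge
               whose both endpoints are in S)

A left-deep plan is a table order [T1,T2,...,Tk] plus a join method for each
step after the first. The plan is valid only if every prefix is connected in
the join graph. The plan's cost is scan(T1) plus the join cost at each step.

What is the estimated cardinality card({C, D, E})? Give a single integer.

Tables in S: C(400), D(150), E(60)
Edges inside S: D-E(d=6), D-C(d=30)
numerator = 400 * 150 * 60 = 3600000
denominator = 6 * 30 = 180
card(S) = 3600000 / 180 = 20000

20000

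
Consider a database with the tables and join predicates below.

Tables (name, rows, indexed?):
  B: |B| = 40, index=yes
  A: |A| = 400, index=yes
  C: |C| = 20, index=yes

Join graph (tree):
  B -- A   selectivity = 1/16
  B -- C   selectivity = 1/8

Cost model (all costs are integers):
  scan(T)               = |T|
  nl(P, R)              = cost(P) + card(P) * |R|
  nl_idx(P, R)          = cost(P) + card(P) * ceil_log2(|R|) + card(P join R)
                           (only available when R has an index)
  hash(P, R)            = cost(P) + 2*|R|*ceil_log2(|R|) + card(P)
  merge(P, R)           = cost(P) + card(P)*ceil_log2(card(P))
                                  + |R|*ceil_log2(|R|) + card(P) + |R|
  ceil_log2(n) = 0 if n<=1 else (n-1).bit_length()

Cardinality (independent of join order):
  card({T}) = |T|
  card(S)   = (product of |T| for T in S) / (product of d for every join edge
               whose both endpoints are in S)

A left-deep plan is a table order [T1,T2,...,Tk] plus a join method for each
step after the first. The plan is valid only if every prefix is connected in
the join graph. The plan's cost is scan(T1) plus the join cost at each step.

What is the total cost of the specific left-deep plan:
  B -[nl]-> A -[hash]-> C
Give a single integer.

step 1: scan B: cost=40, card=40
step 2: join A via nl
    card(P join A) = 40*400/(16) = 1000
    cost = 40 + 40*400 = 16040
step 3: join C via hash
    card(P join C) = 1000*20/(8) = 2500
    cost = 16040 + 2*20*5 + 1000 = 17240

17240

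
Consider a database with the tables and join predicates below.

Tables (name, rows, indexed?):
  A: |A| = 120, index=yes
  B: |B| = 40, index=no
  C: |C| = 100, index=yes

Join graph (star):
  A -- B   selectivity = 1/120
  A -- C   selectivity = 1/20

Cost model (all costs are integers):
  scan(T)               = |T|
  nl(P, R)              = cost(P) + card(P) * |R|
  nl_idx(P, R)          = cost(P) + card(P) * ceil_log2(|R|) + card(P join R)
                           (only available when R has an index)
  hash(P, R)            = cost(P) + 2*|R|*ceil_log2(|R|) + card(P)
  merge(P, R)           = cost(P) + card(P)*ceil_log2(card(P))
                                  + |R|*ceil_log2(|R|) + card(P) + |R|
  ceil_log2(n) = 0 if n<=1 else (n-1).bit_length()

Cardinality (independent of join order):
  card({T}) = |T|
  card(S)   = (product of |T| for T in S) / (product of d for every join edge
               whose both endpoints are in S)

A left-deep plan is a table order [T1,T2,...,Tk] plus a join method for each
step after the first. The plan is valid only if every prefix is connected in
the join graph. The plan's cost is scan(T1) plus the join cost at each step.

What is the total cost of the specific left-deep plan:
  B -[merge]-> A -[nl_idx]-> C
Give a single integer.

step 1: scan B: cost=40, card=40
step 2: join A via merge
    card(P join A) = 40*120/(120) = 40
    cost = 40 + 40*6 + 120*7 + 40 + 120 = 1280
step 3: join C via nl_idx
    card(P join C) = 40*100/(20) = 200
    cost = 1280 + 40*7 + 200 = 1760

1760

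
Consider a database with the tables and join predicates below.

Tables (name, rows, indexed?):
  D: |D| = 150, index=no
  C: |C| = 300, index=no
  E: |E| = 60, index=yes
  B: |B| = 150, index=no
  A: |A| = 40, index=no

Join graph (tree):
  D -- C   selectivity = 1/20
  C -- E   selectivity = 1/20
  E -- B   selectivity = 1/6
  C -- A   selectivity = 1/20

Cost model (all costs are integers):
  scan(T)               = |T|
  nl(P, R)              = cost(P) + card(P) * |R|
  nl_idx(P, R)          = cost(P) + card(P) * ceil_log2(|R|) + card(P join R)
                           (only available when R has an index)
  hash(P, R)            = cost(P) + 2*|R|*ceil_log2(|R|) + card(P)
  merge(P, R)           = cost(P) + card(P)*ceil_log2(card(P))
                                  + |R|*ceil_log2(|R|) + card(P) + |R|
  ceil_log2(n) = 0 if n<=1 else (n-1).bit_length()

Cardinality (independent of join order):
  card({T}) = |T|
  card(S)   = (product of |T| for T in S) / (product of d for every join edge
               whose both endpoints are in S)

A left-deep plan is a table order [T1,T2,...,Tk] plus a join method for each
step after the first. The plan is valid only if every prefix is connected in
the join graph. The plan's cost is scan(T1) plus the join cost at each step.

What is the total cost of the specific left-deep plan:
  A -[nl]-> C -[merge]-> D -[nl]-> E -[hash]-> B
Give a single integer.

step 1: scan A: cost=40, card=40
step 2: join C via nl
    card(P join C) = 40*300/(20) = 600
    cost = 40 + 40*300 = 12040
step 3: join D via merge
    card(P join D) = 600*150/(20) = 4500
    cost = 12040 + 600*10 + 150*8 + 600 + 150 = 19990
step 4: join E via nl
    card(P join E) = 4500*60/(20) = 13500
    cost = 19990 + 4500*60 = 289990
step 5: join B via hash
    card(P join B) = 13500*150/(6) = 337500
    cost = 289990 + 2*150*8 + 13500 = 305890

305890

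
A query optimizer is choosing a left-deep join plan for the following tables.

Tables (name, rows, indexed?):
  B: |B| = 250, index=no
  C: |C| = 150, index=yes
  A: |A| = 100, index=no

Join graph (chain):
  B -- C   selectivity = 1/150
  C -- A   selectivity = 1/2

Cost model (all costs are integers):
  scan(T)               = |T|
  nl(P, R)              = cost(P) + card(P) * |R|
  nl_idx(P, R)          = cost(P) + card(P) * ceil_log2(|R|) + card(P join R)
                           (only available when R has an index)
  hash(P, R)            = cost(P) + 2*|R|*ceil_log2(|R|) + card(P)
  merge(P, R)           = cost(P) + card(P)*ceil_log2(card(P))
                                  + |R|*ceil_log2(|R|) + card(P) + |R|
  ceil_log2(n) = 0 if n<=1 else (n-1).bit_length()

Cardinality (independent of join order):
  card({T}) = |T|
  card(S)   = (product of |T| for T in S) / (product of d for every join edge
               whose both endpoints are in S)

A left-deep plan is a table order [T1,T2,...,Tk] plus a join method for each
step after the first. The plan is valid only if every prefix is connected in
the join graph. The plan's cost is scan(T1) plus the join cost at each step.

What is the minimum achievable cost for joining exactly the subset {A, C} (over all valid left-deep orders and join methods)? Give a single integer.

Selinger DP over subsets of {A,C}:
  {C}: scan cost=150, card=150
  {A}: scan cost=100, card=100
  {AC}: card=7500; try (A,hash)→1700, (C,merge)→2250, (A,merge)→2300, (C,hash)→2600, (C,nl_idx)→8400, (C,nl)→15100 …(+1); best=1700 via (A,hash)

1700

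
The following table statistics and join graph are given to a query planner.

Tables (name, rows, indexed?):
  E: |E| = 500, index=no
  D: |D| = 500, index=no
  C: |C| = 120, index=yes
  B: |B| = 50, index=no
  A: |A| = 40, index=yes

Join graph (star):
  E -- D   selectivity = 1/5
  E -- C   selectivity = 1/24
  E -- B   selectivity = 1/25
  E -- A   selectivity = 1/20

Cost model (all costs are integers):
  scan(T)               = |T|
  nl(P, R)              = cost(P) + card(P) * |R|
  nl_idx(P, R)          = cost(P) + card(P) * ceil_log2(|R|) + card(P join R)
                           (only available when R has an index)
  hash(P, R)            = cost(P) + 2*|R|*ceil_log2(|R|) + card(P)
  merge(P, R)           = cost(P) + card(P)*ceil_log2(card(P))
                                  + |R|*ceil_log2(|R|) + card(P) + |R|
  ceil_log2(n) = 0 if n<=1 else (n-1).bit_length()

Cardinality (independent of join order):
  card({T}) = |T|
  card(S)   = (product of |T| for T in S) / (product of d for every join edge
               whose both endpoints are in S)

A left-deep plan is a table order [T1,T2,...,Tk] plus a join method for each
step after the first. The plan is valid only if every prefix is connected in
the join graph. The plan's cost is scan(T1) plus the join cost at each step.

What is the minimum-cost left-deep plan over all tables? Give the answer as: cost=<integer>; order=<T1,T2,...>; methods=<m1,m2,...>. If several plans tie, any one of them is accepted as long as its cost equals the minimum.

Selinger DP (subsets sized 1..n):
  {E}: scan cost=500, card=500
  {D}: scan cost=500, card=500
  {C}: scan cost=120, card=120
  {B}: scan cost=50, card=50
  {A}: scan cost=40, card=40
  {DE}: card=50000; try (E,hash)→10000, (D,hash)→10000, (E,merge)→10500, (D,merge)→10500, (E,nl)→250500, (D,nl)→250500; best=10000 via (E,hash)
  {CE}: card=2500; try (C,hash)→2680, (E,merge)→6080, (C,merge)→6460, (C,nl_idx)→6500, (E,hash)→9240, (E,nl)→60120 …(+1); best=2680 via (C,hash)
  {BE}: card=1000; try (B,hash)→1600, (E,merge)→5400, (B,merge)→5850, (E,hash)→9100, (E,nl)→25050, (B,nl)→25500; best=1600 via (B,hash)
  {AE}: card=1000; try (A,hash)→1480, (A,nl_idx)→4500, (E,merge)→5320, (A,merge)→5780, (E,hash)→9080, (E,nl)→20040 …(+1); best=1480 via (A,hash)
  {CDE}: card=250000; try (D,hash)→14180, (D,merge)→40180, (C,hash)→61680, (C,nl_idx)→610000, (C,merge)→860960, (D,nl)→1252680 …(+1); best=14180 via (D,hash)
  {BDE}: card=100000; try (D,hash)→11600, (D,merge)→17600, (B,hash)→60600, (D,nl)→501600, (B,merge)→860350, (B,nl)→2510000; best=11600 via (D,hash)
  {ADE}: card=100000; try (D,hash)→11480, (D,merge)→17480, (A,hash)→60480, (A,nl_idx)→410000, (D,nl)→501480, (A,merge)→860280 …(+1); best=11480 via (D,hash)
  {BCE}: card=5000; try (C,hash)→4280, (B,hash)→5780, (C,merge)→13560, (C,nl_idx)→13600, (B,merge)→35530, (C,nl)→121600 …(+1); best=4280 via (C,hash)
  {ACE}: card=5000; try (C,hash)→4160, (A,hash)→5660, (C,merge)→13440, (C,nl_idx)→13480, (A,nl_idx)→22680, (A,merge)→35460 …(+2); best=4160 via (C,hash)
  {ABE}: card=2000; try (B,hash)→3080, (A,hash)→3080, (A,nl_idx)→9600, (B,merge)→12830, (A,merge)→12880, (A,nl)→41600 …(+1); best=3080 via (B,hash)
  {BCDE}: card=500000; try (D,hash)→18280, (D,merge)→79280, (C,hash)→113280, (B,hash)→264780, (C,nl_idx)→1211600, (C,merge)→1812560 …(+4); best=18280 via (D,hash)
  {ACDE}: card=500000; try (D,hash)→18160, (D,merge)→79160, (C,hash)→113160, (A,hash)→264660, (C,nl_idx)→1211480, (C,merge)→1812440 …(+5); best=18160 via (D,hash)
  {ABDE}: card=200000; try (D,hash)→14080, (D,merge)→32080, (B,hash)→112080, (A,hash)→112080, (A,nl_idx)→811600, (D,nl)→1003080 …(+4); best=14080 via (D,hash)
  {ABCE}: card=10000; try (C,hash)→6760, (B,hash)→9760, (A,hash)→9760, (C,nl_idx)→27080, (C,merge)→28040, (A,nl_idx)→44280 …(+5); best=6760 via (C,hash)
  {ABCDE}: card=1000000; try (D,hash)→25760, (D,merge)→161760, (C,hash)→215760, (B,hash)→518760, (A,hash)→518760, (C,nl_idx)→2414080 …(+8); best=25760 via (D,hash)

cost=25760; order=E,A,B,C,D; methods=hash,hash,hash,hash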